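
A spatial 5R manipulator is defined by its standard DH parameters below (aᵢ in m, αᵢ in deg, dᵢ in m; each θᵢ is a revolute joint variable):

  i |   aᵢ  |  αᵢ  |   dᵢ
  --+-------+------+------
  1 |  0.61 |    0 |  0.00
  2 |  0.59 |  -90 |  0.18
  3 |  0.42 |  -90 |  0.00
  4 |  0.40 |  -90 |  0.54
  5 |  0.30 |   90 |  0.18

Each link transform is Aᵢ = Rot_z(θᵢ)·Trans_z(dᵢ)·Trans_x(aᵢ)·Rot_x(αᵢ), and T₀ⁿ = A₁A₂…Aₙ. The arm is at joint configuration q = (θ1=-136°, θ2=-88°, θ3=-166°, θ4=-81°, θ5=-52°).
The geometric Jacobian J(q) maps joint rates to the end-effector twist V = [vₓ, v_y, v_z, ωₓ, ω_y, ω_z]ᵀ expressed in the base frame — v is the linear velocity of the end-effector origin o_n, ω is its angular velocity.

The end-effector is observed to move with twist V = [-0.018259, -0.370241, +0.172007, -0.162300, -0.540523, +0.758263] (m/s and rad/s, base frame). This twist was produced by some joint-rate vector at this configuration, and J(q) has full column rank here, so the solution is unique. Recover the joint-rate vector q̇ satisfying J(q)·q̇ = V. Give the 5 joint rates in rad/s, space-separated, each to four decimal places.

o_n = [-0.8988, -0.7432, 1.1001]
J₁: ẑ×o_n = [0.7432, -0.8988, 0.0000], ω = ẑ
J2: z=[0.0000, 0.0000, 1.0000] o=[-0.4388, -0.4237, 0.0000] → [0.3194, -0.4601, 0.0000, 0.0000, 0.0000, 1.0000]
J3: z=[-0.6947, -0.7193, 0.0000] o=[-0.8632, -0.0139, 0.1800] → [-0.6619, 0.6391, 0.4809, -0.6947, -0.7193, 0.0000]
J4: z=[-0.1740, 0.1681, 0.9703] o=[-0.5701, -0.2970, 0.2816] → [0.5705, -0.1766, 0.1329, -0.1740, 0.1681, 0.9703]
J5: z=[0.7980, -0.5532, 0.2389] o=[-0.8948, -0.5326, 0.8207] → [-0.1042, -0.2239, -0.1703, 0.7980, -0.5532, 0.2389]
q̇ = J⁺·V = [0.5280, 0.5780, 0.5280, -0.4000, 0.1690]

0.5280 0.5780 0.5280 -0.4000 0.1690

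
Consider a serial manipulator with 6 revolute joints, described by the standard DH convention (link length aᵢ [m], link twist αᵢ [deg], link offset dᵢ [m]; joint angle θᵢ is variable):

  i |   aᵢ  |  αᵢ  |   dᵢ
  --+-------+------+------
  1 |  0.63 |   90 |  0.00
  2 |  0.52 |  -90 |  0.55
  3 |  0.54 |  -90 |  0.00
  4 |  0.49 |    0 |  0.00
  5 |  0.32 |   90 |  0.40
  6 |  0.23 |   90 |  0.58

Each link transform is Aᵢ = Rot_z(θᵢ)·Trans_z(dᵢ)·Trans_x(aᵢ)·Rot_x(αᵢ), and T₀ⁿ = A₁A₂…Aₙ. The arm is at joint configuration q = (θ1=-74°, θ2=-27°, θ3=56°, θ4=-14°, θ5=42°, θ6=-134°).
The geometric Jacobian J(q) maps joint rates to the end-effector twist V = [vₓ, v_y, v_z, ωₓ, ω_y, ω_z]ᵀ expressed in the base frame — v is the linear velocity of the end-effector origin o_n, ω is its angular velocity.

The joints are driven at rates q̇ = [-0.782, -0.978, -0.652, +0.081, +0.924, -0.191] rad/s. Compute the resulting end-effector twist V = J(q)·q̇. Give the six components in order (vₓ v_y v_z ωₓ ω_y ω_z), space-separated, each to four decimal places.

-1.0756 -1.6980 -2.1032 1.0892 1.5187 -1.1122

o_n = [1.2557, -1.6002, -0.0157]
J₁: ẑ×o_n = [1.6002, 1.2557, -0.0000], ω = ẑ
J2: z=[-0.9613, -0.2756, 0.0000] o=[0.1737, -0.6056, 0.0000] → [0.0043, -0.0151, 1.2543, -0.9613, -0.2756, 0.0000]
J3: z=[0.1251, -0.4364, 0.8910] o=[-0.2273, -1.2026, -0.2361] → [0.2581, 1.2939, 0.5975, 0.1251, -0.4364, 0.8910]
J4: z=[0.3339, 0.8642, 0.3764] o=[0.2772, -1.3378, -0.3732] → [0.4076, 0.2490, -0.9333, 0.3339, 0.8642, 0.3764]
J5: z=[0.3339, 0.8642, 0.3764] o=[0.7362, -1.5086, -0.3882] → [0.3564, 0.0712, -0.4796, 0.3339, 0.8642, 0.3764]
J6: z=[0.5491, -0.5029, 0.6675] o=[1.1149, -1.1681, -0.4433] → [0.0734, -0.1408, -0.1664, 0.5491, -0.5029, 0.6675]
V = J·q̇ = [-1.0756, -1.6980, -2.1032, 1.0892, 1.5187, -1.1122]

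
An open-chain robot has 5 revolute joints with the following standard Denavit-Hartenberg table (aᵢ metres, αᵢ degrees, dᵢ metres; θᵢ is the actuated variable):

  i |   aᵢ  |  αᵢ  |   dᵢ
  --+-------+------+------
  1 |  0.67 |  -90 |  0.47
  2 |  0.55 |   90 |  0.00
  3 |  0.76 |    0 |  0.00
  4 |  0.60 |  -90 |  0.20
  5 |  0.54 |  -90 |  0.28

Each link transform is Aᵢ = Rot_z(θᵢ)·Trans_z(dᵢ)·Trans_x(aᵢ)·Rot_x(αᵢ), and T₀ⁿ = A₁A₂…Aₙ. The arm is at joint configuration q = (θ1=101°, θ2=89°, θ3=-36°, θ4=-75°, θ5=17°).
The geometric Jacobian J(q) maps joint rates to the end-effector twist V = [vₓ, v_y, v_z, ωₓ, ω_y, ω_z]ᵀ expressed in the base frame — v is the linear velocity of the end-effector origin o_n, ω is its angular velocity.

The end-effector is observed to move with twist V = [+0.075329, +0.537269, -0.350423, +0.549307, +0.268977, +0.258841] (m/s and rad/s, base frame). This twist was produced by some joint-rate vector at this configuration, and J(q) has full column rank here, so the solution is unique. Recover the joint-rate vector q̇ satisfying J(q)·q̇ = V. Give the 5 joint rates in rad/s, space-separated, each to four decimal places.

o_n = [1.4208, 1.0199, -0.5553]
J₁: ẑ×o_n = [-1.0199, 1.4208, 0.0000], ω = ẑ
J2: z=[-0.9816, -0.1908, 0.0000] o=[-0.1278, 0.6577, 0.4700] → [0.1956, -1.0064, -0.0600, -0.9816, -0.1908, 0.0000]
J3: z=[-0.1908, 0.9815, 0.0175] o=[-0.1297, 0.6671, -0.0799] → [-0.4727, -0.0636, -1.5891, -0.1908, 0.9815, 0.0175]
J4: z=[-0.1908, 0.9815, 0.0175] o=[0.3068, 0.7629, -0.6947] → [0.1323, 0.0460, -1.1424, -0.1908, 0.9815, 0.0175]
J5: z=[0.3487, 0.0844, -0.9334] o=[0.8192, 1.0624, -0.4762] → [-0.0464, -0.5340, -0.0656, 0.3487, 0.0844, -0.9334]
q̇ = J⁺·V = [-0.5320, -0.8930, 0.5860, -0.4130, -0.8440]

-0.5320 -0.8930 0.5860 -0.4130 -0.8440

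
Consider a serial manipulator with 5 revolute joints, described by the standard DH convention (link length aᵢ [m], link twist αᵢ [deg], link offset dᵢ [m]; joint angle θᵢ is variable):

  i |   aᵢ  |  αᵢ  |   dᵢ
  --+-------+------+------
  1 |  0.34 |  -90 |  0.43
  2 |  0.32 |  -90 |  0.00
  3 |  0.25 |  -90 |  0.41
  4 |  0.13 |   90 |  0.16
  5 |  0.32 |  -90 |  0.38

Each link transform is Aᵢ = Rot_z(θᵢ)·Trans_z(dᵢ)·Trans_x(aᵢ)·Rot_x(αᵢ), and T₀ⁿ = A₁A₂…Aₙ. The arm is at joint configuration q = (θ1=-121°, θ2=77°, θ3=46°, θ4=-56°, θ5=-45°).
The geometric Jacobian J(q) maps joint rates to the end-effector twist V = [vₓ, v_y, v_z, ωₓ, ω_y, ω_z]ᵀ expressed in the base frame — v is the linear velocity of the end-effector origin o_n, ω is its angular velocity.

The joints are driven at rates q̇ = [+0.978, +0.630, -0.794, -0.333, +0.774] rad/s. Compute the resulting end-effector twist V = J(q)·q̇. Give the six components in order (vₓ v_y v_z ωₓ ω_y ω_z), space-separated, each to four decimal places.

-0.0858 0.6325 0.6060 0.9766 -0.9432 1.2602

o_n = [0.1888, 0.4123, -0.2256]
J₁: ẑ×o_n = [-0.4123, 0.1888, 0.0000], ω = ẑ
J2: z=[0.8572, -0.5150, 0.0000] o=[-0.1751, -0.2914, 0.4300] → [0.3376, 0.5619, 0.7907, 0.8572, -0.5150, 0.0000]
J3: z=[0.5018, 0.8352, -0.2250] o=[-0.2122, -0.3531, 0.1182] → [-0.1149, 0.0823, 0.0492, 0.5018, 0.8352, -0.2250]
J4: z=[-0.5121, 0.4965, 0.7009] o=[-0.1807, 0.0484, -0.1432] → [-0.2959, 0.2169, -0.3698, -0.5121, 0.4965, 0.7009]
J5: z=[0.8585, 0.2709, 0.4353] o=[-0.2592, 0.2351, -0.1045] → [-0.1099, 0.2989, 0.0308, 0.8585, 0.2709, 0.4353]
V = J·q̇ = [-0.0858, 0.6325, 0.6060, 0.9766, -0.9432, 1.2602]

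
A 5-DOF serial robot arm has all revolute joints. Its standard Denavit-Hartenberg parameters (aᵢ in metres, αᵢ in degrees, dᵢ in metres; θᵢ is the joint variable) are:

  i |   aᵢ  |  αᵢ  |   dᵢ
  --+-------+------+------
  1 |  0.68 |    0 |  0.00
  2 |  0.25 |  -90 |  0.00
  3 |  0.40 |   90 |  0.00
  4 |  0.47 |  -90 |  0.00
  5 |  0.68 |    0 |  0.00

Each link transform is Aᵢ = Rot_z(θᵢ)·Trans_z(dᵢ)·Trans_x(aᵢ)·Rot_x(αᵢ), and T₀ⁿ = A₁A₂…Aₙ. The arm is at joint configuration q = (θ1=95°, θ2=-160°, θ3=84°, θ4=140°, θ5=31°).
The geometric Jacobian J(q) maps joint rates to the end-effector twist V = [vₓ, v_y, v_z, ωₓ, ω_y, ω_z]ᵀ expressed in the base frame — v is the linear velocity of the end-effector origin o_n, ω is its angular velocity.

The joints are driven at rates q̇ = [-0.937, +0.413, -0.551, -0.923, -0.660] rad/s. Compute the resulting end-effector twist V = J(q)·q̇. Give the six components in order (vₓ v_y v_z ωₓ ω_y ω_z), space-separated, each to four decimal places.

1.7567 -0.0628 -0.6203 -0.4104 0.7726 -1.0424

o_n = [0.4946, 1.0910, 0.3677]
J₁: ẑ×o_n = [-1.0910, 0.4946, 0.0000], ω = ẑ
J2: z=[0.0000, 0.0000, 1.0000] o=[-0.0593, 0.6774, 0.0000] → [-0.4136, 0.5539, 0.0000, 0.0000, 0.0000, 1.0000]
J3: z=[0.9063, 0.4226, 0.0000] o=[0.0464, 0.4508, 0.0000] → [0.1554, -0.3333, 0.3908, 0.9063, 0.4226, 0.0000]
J4: z=[0.4203, -0.9013, 0.1045] o=[0.0641, 0.4129, -0.3978] → [-0.7609, -0.2767, 0.6731, 0.4203, -0.9013, 0.1045]
J5: z=[-0.7227, -0.2628, 0.6393] o=[0.3220, 0.5747, -0.0397] → [-0.4372, 0.4048, -0.3277, -0.7227, -0.2628, 0.6393]
V = J·q̇ = [1.7567, -0.0628, -0.6203, -0.4104, 0.7726, -1.0424]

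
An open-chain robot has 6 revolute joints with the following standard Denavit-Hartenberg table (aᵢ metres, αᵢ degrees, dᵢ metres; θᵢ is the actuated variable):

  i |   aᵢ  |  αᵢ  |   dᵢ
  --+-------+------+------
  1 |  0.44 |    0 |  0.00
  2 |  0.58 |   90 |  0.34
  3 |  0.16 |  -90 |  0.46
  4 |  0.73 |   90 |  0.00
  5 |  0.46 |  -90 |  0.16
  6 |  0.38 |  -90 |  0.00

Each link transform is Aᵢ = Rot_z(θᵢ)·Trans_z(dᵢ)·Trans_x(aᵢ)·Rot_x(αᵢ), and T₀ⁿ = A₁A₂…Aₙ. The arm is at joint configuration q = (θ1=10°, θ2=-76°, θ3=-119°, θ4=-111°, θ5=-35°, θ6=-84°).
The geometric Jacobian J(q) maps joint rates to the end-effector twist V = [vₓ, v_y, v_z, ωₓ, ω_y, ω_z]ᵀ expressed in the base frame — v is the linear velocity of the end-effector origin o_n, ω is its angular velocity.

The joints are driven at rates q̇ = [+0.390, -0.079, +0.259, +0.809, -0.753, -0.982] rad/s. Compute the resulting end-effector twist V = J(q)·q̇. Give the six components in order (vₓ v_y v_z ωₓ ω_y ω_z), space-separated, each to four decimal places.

o_n = [-0.5006, -1.0982, 1.1354]
J₁: ẑ×o_n = [1.0982, -0.5006, 0.0000], ω = ẑ
J2: z=[0.0000, 0.0000, 1.0000] o=[0.4333, 0.0764, 0.0000] → [1.1746, -0.9339, 0.0000, 0.0000, 0.0000, 1.0000]
J3: z=[-0.9135, -0.4067, 0.0000] o=[0.6692, -0.4535, 0.3400] → [-0.3235, 0.7266, 0.1132, -0.9135, -0.4067, 0.0000]
J4: z=[0.3557, -0.7990, -0.4848] o=[0.2174, -0.5697, 0.2001] → [-1.0035, 0.0154, -0.7617, 0.3557, -0.7990, -0.4848]
J5: z=[0.5115, -0.2677, 0.8165] o=[-0.3536, -0.9627, 0.4289] → [-0.0786, -0.4814, -0.1086, 0.5115, -0.2677, 0.8165]
J6: z=[-0.1572, -0.9633, -0.2174] o=[-0.6603, -0.9977, 0.8055] → [-0.3396, 0.0171, 0.1697, -0.1572, -0.9633, -0.2174]
V = J·q̇ = [-0.1675, 0.4248, -0.6718, -0.1795, 0.3959, -0.4826]

-0.1675 0.4248 -0.6718 -0.1795 0.3959 -0.4826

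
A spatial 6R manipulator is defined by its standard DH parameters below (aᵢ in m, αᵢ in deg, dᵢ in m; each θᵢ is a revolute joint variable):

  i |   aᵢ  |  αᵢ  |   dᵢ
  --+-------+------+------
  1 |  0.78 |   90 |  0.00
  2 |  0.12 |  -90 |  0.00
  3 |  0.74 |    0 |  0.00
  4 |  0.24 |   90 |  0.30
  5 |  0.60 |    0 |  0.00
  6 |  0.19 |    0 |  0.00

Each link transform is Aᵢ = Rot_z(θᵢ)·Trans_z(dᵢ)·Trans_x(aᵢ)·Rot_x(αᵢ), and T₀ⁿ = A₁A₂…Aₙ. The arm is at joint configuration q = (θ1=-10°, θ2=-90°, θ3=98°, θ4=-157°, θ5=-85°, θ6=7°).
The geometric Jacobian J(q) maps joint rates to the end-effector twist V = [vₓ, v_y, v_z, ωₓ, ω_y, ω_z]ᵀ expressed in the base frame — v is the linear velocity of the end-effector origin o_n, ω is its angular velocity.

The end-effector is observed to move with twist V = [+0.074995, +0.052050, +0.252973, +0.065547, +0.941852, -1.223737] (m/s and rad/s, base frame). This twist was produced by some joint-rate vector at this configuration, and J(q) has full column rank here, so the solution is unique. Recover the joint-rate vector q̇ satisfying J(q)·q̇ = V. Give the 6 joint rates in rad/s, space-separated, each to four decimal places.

-0.4300 -0.4620 -0.1560 0.0570 -0.0880 -0.8380

o_n = [0.3698, 0.3901, -0.1879]
J₁: ẑ×o_n = [-0.3901, 0.3698, 0.0000], ω = ẑ
J2: z=[-0.1736, -0.9848, 0.0000] o=[0.7682, -0.1354, 0.0000] → [0.1850, -0.0326, -0.4836, -0.1736, -0.9848, 0.0000]
J3: z=[0.9848, -0.1736, 0.0000] o=[0.7682, -0.1354, -0.1200] → [0.0118, 0.0669, 0.4484, 0.9848, -0.1736, 0.0000]
J4: z=[0.9848, -0.1736, 0.0000] o=[0.8954, 0.5862, -0.0170] → [0.0297, 0.1683, -0.2844, 0.9848, -0.1736, 0.0000]
J5: z=[-0.0894, -0.5072, 0.8572] o=[1.1551, 0.3315, -0.1406] → [-0.0262, -0.6774, -0.4036, -0.0894, -0.5072, 0.8572]
J6: z=[-0.0894, -0.5072, 0.8572] o=[0.5587, 0.3912, -0.1676] → [0.0112, -0.1637, -0.0957, -0.0894, -0.5072, 0.8572]
q̇ = J⁺·V = [-0.4300, -0.4620, -0.1560, 0.0570, -0.0880, -0.8380]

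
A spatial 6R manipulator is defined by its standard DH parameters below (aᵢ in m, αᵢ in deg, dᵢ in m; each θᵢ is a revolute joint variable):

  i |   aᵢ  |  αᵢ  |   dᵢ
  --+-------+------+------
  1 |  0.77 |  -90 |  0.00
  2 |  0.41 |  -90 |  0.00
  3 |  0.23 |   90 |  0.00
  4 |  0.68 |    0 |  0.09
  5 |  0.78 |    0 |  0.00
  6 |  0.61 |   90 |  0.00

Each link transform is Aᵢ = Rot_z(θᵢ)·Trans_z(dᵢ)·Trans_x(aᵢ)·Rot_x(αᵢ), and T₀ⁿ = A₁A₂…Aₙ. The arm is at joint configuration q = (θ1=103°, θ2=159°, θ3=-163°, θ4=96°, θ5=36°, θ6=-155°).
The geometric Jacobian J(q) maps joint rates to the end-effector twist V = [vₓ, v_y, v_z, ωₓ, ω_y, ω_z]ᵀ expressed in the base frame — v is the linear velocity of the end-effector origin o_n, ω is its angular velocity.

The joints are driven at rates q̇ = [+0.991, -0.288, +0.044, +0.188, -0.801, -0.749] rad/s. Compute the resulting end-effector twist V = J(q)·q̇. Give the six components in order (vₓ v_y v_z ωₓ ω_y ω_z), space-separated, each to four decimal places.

o_n = [-0.0232, 0.2249, 0.8805]
J₁: ẑ×o_n = [-0.2249, -0.0232, 0.0000], ω = ẑ
J2: z=[-0.9744, -0.2250, 0.0000] o=[-0.1732, 0.7503, 0.0000] → [-0.1981, 0.8580, 0.5456, -0.9744, -0.2250, 0.0000]
J3: z=[0.0806, -0.3492, 0.9336] o=[-0.0871, 0.3773, -0.1469] → [-0.2165, -0.0231, 0.0100, 0.0806, -0.3492, 0.9336]
J4: z=[0.8704, 0.4811, 0.1048] o=[-0.1988, 0.5623, -0.0681] → [0.4917, -0.8073, -0.3781, 0.8704, 0.4811, 0.1048]
J5: z=[0.8704, 0.4811, 0.1048] o=[-0.0314, 0.3123, 0.5483] → [0.1690, -0.2883, -0.0800, 0.8704, 0.4811, 0.1048]
J6: z=[0.8704, 0.4811, 0.1048] o=[0.2688, -0.3098, 0.9106] → [-0.0705, -0.0044, 0.6059, 0.8704, 0.4811, 0.1048]
V = J·q̇ = [-0.1655, -0.1886, -0.6175, -0.9013, -0.6058, 0.8894]

-0.1655 -0.1886 -0.6175 -0.9013 -0.6058 0.8894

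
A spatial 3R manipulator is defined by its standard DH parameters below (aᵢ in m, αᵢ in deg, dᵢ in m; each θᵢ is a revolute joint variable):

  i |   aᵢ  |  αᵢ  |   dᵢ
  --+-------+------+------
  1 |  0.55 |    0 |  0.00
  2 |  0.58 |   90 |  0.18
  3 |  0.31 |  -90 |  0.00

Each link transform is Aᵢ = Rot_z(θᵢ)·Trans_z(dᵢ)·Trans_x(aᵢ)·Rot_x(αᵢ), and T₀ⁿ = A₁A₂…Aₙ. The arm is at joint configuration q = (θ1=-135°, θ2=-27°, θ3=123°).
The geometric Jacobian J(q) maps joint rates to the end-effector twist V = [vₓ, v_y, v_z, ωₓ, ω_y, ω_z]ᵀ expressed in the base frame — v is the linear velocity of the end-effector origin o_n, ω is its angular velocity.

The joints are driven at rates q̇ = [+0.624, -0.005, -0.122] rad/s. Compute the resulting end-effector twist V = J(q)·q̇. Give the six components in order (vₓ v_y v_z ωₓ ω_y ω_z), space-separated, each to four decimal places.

0.2912 -0.4945 0.0206 0.0377 -0.1160 0.6190

o_n = [-0.7799, -0.5160, 0.4400]
J₁: ẑ×o_n = [0.5160, -0.7799, 0.0000], ω = ẑ
J2: z=[0.0000, 0.0000, 1.0000] o=[-0.3889, -0.3889, 0.0000] → [0.1271, -0.3910, 0.0000, 0.0000, 0.0000, 1.0000]
J3: z=[-0.3090, 0.9511, 0.0000] o=[-0.9405, -0.5681, 0.1800] → [0.2473, 0.0803, -0.1688, -0.3090, 0.9511, 0.0000]
V = J·q̇ = [0.2912, -0.4945, 0.0206, 0.0377, -0.1160, 0.6190]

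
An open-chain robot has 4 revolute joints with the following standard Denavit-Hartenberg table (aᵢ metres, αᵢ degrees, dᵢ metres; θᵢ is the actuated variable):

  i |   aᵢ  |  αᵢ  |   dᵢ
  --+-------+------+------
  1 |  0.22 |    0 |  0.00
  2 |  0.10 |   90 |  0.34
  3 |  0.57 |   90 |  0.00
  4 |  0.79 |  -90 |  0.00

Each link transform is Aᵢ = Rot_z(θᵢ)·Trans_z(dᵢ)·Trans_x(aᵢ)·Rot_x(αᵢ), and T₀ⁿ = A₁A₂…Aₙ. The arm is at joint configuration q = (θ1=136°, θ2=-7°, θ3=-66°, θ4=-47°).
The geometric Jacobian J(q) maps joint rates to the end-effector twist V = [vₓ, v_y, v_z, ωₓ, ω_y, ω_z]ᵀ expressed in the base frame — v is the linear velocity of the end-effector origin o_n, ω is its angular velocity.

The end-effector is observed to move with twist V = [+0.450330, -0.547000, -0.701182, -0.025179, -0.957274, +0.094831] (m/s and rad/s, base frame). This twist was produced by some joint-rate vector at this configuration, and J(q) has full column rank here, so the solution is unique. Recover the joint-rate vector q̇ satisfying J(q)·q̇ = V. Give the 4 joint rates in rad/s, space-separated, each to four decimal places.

o_n = [-0.9540, 0.2174, -0.6729]
J₁: ẑ×o_n = [-0.2174, -0.9540, 0.0000], ω = ẑ
J2: z=[0.0000, 0.0000, 1.0000] o=[-0.1583, 0.1528, 0.0000] → [-0.0646, -0.7958, 0.0000, 0.0000, 0.0000, 1.0000]
J3: z=[0.7771, 0.6293, 0.0000] o=[-0.2212, 0.2305, 0.3400] → [-0.6375, 0.7872, 0.4510, 0.7771, 0.6293, 0.0000]
J4: z=[0.5749, -0.7100, -0.4067] o=[-0.3671, 0.4107, -0.1807] → [0.2708, 0.5217, -0.5278, 0.5749, -0.7100, -0.4067]
q̇ = J⁺·V = [0.8830, -0.4640, -0.6220, 0.7970]

0.8830 -0.4640 -0.6220 0.7970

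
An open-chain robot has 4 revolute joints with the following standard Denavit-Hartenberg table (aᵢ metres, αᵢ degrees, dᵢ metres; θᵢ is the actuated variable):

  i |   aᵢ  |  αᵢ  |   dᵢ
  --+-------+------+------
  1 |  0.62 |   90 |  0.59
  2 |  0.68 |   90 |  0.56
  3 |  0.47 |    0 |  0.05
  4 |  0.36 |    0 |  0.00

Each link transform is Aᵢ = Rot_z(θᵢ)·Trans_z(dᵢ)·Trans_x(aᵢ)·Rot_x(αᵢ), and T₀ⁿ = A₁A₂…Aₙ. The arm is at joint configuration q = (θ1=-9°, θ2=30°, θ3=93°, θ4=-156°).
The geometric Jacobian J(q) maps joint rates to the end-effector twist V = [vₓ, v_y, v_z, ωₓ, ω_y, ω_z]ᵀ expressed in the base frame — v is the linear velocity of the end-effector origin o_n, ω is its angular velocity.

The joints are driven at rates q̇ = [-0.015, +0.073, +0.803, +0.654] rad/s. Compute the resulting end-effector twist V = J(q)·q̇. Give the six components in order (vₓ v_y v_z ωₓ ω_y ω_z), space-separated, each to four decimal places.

0.0031 -0.2422 0.0988 0.7081 -0.1861 -1.2768

o_n = [1.2266, -0.9117, 0.9561]
J₁: ẑ×o_n = [0.9117, 1.2266, -0.0000], ω = ẑ
J2: z=[-0.1564, -0.9877, 0.0000] o=[0.6124, -0.0970, 0.5900] → [-0.3616, 0.0573, 0.7341, -0.1564, -0.9877, 0.0000]
J3: z=[0.4938, -0.0782, -0.8660] o=[1.1064, -0.7422, 0.9300] → [-0.1488, -0.1170, -0.0743, 0.4938, -0.0782, -0.8660]
J4: z=[0.4938, -0.0782, -0.8660] o=[1.0366, -1.2064, 0.8744] → [0.2488, -0.2049, 0.1604, 0.4938, -0.0782, -0.8660]
V = J·q̇ = [0.0031, -0.2422, 0.0988, 0.7081, -0.1861, -1.2768]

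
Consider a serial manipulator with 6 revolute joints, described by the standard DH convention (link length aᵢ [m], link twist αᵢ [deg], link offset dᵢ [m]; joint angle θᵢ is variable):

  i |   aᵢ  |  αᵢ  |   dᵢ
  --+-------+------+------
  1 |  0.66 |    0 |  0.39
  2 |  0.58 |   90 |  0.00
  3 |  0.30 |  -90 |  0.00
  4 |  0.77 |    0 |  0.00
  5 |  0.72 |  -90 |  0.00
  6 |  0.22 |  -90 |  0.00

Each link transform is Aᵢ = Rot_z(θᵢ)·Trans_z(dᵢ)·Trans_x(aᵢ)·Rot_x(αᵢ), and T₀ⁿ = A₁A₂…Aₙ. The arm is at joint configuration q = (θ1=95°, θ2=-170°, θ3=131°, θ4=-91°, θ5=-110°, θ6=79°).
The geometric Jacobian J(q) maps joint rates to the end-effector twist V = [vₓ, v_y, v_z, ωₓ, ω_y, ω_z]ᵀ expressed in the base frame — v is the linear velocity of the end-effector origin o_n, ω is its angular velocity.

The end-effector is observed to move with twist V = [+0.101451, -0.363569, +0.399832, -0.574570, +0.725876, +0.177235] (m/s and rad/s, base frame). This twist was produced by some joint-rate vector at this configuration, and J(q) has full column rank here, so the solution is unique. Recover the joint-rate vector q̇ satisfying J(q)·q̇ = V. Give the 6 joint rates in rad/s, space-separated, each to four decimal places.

o_n = [-0.2730, -0.4580, 0.2111]
J₁: ẑ×o_n = [0.4580, -0.2730, 0.0000], ω = ẑ
J2: z=[0.0000, 0.0000, 1.0000] o=[-0.0575, 0.6575, 0.3900] → [1.1155, -0.2155, 0.0000, 0.0000, 0.0000, 1.0000]
J3: z=[-0.9659, -0.2588, 0.0000] o=[0.0926, 0.0973, 0.3900] → [0.0463, -0.1728, 0.4417, -0.9659, -0.2588, 0.0000]
J4: z=[-0.1953, 0.7290, -0.6561] o=[0.0417, 0.2874, 0.6164] → [-0.7845, 0.1272, 0.3750, -0.1953, 0.7290, -0.6561]
J5: z=[-0.1953, 0.7290, -0.6561] o=[-0.6997, 0.0796, 0.6063] → [-0.6408, -0.3572, -0.2061, -0.1953, 0.7290, -0.6561]
J6: z=[-0.8409, -0.4687, -0.2705] o=[-0.3363, -0.2796, 0.0990] → [-0.1008, 0.0771, 0.1797, -0.8409, -0.4687, -0.2705]
q̇ = J⁺·V = [0.0970, 0.6680, 0.6640, 0.6460, 0.3810, -0.3180]

0.0970 0.6680 0.6640 0.6460 0.3810 -0.3180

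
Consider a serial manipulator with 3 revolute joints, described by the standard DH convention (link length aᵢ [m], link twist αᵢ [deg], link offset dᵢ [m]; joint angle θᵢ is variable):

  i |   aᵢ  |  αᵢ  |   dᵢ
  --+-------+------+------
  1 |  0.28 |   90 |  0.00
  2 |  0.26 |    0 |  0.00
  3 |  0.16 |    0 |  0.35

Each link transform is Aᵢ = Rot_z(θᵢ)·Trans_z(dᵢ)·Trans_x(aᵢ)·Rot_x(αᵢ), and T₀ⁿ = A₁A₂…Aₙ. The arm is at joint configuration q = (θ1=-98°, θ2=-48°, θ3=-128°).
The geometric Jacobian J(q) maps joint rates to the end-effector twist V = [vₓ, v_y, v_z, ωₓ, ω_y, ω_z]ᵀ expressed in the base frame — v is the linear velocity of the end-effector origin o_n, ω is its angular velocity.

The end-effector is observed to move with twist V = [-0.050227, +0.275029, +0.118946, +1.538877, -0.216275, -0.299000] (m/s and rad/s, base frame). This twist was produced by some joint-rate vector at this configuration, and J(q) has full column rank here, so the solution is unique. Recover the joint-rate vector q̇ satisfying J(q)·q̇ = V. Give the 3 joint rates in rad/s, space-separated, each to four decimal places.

-0.2990 -0.7420 -0.8120

o_n = [-0.3876, -0.2428, -0.2044]
J₁: ẑ×o_n = [0.2428, -0.3876, 0.0000], ω = ẑ
J2: z=[-0.9903, 0.1392, 0.0000] o=[-0.0390, -0.2773, 0.0000] → [-0.0284, -0.2024, 0.0144, -0.9903, 0.1392, 0.0000]
J3: z=[-0.9903, 0.1392, 0.0000] o=[-0.0632, -0.4496, -0.1932] → [-0.0016, -0.0111, -0.1596, -0.9903, 0.1392, 0.0000]
q̇ = J⁺·V = [-0.2990, -0.7420, -0.8120]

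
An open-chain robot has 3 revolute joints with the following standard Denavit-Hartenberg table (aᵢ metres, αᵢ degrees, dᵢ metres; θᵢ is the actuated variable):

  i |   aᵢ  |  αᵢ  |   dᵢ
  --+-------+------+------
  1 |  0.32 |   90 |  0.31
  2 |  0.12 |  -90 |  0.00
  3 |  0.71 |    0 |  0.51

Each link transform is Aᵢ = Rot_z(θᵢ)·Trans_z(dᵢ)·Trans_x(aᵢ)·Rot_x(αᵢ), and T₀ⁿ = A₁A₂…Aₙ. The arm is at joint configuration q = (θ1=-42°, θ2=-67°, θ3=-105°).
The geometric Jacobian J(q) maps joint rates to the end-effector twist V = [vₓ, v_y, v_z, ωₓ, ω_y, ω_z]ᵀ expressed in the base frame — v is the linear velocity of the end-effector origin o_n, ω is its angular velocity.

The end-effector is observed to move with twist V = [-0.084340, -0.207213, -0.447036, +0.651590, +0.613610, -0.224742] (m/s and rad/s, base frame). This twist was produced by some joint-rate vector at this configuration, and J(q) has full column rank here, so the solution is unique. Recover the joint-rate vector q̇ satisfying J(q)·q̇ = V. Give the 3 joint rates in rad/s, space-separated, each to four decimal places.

o_n = [0.1093, -1.0212, 0.5680]
J₁: ẑ×o_n = [1.0212, 0.1093, -0.0000], ω = ẑ
J2: z=[-0.6691, -0.7431, 0.0000] o=[0.2378, -0.2141, 0.3100] → [-0.1917, 0.1726, 0.4445, -0.6691, -0.7431, 0.0000]
J3: z=[0.6841, -0.6159, 0.3907] o=[0.2727, -0.2455, 0.1995] → [0.0762, -0.3159, -0.6313, 0.6841, -0.6159, 0.3907]
q̇ = J⁺·V = [-0.2560, -0.8920, 0.0800]

-0.2560 -0.8920 0.0800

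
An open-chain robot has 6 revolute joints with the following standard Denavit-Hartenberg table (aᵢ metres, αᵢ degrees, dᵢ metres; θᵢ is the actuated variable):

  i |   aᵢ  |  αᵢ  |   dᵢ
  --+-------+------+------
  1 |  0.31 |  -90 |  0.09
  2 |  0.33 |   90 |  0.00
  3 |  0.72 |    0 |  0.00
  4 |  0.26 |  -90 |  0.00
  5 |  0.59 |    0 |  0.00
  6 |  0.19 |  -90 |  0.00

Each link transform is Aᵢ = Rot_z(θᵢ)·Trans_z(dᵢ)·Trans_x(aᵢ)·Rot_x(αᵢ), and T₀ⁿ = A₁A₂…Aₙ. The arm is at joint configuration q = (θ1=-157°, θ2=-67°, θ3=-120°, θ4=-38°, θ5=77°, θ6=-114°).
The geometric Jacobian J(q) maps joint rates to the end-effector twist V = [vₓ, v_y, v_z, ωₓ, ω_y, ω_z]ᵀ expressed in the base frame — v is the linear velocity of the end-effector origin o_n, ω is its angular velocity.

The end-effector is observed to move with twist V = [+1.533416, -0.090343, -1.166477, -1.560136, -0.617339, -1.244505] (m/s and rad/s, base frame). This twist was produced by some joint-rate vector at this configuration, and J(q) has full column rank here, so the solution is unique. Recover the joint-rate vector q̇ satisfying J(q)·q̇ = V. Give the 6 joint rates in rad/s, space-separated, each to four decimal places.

-0.7710 0.5020 -0.8640 -0.8650 -0.3330 0.9190

o_n = [-0.8066, 0.5566, -0.5822]
J₁: ẑ×o_n = [-0.5566, -0.8066, 0.0000], ω = ẑ
J2: z=[0.3907, -0.9205, 0.0000] o=[-0.2854, -0.1211, 0.0900] → [0.6188, 0.2627, -0.2150, 0.3907, -0.9205, 0.0000]
J3: z=[0.8473, 0.3597, 0.3907] o=[-0.4040, -0.1715, 0.3938] → [-0.6355, 0.6697, 0.7617, 0.8473, 0.3597, 0.3907]
J4: z=[0.8473, 0.3597, 0.3907] o=[-0.5182, 0.4574, 0.0624] → [-0.2706, 0.4335, 0.1877, 0.8473, 0.3597, 0.3907]
J5: z=[-0.4970, 0.7963, 0.3448] o=[-0.4696, 0.5839, -0.1595] → [-0.3272, -0.3263, 0.2819, -0.4970, 0.7963, 0.3448]
J6: z=[-0.4970, 0.7963, 0.3448] o=[-0.9318, 0.4417, -0.4974] → [-0.1072, 0.0010, -0.1569, -0.4970, 0.7963, 0.3448]
q̇ = J⁺·V = [-0.7710, 0.5020, -0.8640, -0.8650, -0.3330, 0.9190]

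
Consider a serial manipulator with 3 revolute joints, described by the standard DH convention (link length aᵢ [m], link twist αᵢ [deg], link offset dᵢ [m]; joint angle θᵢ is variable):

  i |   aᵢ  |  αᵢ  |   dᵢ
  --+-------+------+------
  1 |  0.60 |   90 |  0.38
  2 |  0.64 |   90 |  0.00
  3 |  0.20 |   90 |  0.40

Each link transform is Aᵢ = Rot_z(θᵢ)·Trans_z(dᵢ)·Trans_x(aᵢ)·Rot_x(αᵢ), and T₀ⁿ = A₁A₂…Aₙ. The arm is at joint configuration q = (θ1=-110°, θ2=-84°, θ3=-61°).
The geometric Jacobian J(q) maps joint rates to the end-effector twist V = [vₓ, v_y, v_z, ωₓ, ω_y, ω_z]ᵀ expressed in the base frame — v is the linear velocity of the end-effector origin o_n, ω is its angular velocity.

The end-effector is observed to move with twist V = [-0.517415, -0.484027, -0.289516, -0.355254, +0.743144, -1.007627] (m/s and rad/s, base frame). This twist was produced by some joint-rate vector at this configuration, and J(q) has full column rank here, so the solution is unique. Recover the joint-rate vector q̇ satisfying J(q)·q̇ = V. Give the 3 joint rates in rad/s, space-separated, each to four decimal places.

-0.9470 0.5880 0.5800

o_n = [0.0689, -0.3222, -0.3947]
J₁: ẑ×o_n = [0.3222, 0.0689, -0.0000], ω = ẑ
J2: z=[-0.9397, 0.3420, 0.0000] o=[-0.2052, -0.5638, 0.3800] → [-0.2650, -0.7280, -0.3208, -0.9397, 0.3420, 0.0000]
J3: z=[0.3401, 0.9345, -0.1045] o=[-0.2281, -0.6267, -0.2565] → [-0.0974, 0.0160, -0.1740, 0.3401, 0.9345, -0.1045]
q̇ = J⁺·V = [-0.9470, 0.5880, 0.5800]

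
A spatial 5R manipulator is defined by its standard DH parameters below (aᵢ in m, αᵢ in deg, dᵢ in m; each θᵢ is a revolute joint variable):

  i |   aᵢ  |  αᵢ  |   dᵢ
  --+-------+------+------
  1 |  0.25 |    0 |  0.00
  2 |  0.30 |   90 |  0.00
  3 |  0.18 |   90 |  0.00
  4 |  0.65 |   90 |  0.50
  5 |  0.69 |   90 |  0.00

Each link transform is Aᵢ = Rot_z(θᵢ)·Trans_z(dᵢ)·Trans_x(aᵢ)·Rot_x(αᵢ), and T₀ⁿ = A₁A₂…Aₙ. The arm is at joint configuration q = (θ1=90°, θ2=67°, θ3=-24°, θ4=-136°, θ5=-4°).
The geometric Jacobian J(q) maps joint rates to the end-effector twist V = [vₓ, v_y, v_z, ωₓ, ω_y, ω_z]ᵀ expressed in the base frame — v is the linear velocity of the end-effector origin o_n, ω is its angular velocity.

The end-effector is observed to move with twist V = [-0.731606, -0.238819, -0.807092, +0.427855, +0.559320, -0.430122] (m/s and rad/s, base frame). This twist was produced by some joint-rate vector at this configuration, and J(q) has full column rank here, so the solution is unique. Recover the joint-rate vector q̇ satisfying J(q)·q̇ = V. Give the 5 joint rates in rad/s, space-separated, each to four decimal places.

o_n = [0.1880, -0.8398, -0.0944]
J₁: ẑ×o_n = [0.8398, 0.1880, -0.0000], ω = ẑ
J2: z=[0.0000, 0.0000, 1.0000] o=[0.0000, 0.2500, 0.0000] → [1.0898, 0.1880, -0.0000, 0.0000, 0.0000, 1.0000]
J3: z=[0.3907, 0.9205, 0.0000] o=[-0.2762, 0.3672, 0.0000] → [-0.0869, 0.0369, -0.8988, 0.3907, 0.9205, 0.0000]
J4: z=[0.3744, -0.1589, -0.9135] o=[-0.4275, 0.4315, -0.0732] → [-1.1579, -0.5543, -0.3781, 0.3744, -0.1589, -0.9135]
J5: z=[0.8652, 0.4142, 0.2825] o=[-0.0236, -0.2305, -0.3398] → [0.2738, -0.1525, -0.6147, 0.8652, 0.4142, 0.2825]
q̇ = J⁺·V = [0.4780, -0.4290, 0.7180, 0.5090, -0.0500]

0.4780 -0.4290 0.7180 0.5090 -0.0500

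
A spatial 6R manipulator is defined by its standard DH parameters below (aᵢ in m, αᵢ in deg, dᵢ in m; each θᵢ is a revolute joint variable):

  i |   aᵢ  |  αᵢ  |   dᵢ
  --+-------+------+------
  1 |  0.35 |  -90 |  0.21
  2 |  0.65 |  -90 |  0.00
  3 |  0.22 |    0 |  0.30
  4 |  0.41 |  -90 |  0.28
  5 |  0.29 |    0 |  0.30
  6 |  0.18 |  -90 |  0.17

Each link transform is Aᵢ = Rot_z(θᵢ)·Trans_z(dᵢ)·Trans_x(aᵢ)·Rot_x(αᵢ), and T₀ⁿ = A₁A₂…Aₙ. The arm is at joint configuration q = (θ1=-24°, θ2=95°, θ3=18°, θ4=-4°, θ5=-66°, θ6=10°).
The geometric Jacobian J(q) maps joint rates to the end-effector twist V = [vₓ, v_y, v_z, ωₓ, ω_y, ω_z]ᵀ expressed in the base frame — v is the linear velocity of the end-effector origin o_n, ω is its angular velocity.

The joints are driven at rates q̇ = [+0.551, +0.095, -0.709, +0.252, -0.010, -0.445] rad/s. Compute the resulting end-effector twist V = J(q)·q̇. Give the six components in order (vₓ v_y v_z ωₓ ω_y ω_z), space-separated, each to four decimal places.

o_n = [-0.9679, -0.3091, -1.0537]
J₁: ẑ×o_n = [0.3091, -0.9679, 0.0000], ω = ẑ
J2: z=[0.4067, 0.9135, 0.0000] o=[0.3197, -0.1424, 0.2100] → [-1.1544, 0.5140, 1.1085, 0.4067, 0.9135, 0.0000]
J3: z=[-0.9101, 0.4052, 0.0872] o=[0.2680, -0.1193, -0.4375] → [-0.2331, -0.6684, 0.6735, -0.9101, 0.4052, 0.0872]
J4: z=[-0.9101, 0.4052, 0.0872] o=[-0.0493, -0.0524, -0.6198] → [-0.1534, -0.4749, 0.6058, -0.9101, 0.4052, 0.0872]
J5: z=[-0.3754, -0.8950, 0.2410] o=[-0.3762, -0.0155, -0.9917] → [0.1262, -0.1659, -0.4194, -0.3754, -0.8950, 0.2410]
J6: z=[-0.3754, -0.8950, 0.2410] o=[-0.7506, -0.1987, -1.0103] → [0.0654, -0.0686, -0.1530, -0.3754, -0.8950, 0.2410]
V = J·q̇ = [0.1569, -0.0980, -0.1473, 0.6253, 0.3088, 0.4015]

0.1569 -0.0980 -0.1473 0.6253 0.3088 0.4015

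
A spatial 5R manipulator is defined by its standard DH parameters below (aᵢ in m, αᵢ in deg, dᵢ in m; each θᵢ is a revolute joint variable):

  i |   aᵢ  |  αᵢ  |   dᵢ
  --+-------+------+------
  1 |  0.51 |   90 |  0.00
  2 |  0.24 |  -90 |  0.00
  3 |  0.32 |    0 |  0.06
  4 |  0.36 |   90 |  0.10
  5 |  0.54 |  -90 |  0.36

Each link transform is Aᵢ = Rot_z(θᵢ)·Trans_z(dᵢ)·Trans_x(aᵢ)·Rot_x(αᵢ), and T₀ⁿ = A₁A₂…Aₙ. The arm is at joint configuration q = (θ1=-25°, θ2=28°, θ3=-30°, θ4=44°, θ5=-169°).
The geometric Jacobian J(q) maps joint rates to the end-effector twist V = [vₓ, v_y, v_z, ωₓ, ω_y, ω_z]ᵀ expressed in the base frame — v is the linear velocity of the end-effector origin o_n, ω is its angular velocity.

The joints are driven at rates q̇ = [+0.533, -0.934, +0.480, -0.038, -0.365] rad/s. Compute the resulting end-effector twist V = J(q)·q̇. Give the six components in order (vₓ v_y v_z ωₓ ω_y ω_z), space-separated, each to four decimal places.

0.8051 0.2356 -0.0664 0.2857 1.2881 0.8818

o_n = [0.5568, -0.8670, 0.2565]
J₁: ẑ×o_n = [0.8670, 0.5568, -0.0000], ω = ẑ
J2: z=[-0.4226, -0.9063, 0.0000] o=[0.4622, -0.2155, 0.0000] → [-0.2325, 0.1084, 0.3610, -0.4226, -0.9063, 0.0000]
J3: z=[-0.4255, 0.1984, 0.8829] o=[0.6543, -0.3051, 0.1127] → [0.5247, -0.0249, 0.2584, -0.4255, 0.1984, 0.8829]
J4: z=[-0.4255, 0.1984, 0.8829] o=[0.7829, -0.5416, 0.2958] → [0.2795, -0.2163, 0.1833, -0.4255, 0.1984, 0.8829]
J5: z=[-0.2165, -0.9697, 0.1136] o=[1.0567, -0.5732, 0.5480] → [0.3161, -0.1199, -0.4211, -0.2165, -0.9697, 0.1136]
V = J·q̇ = [0.8051, 0.2356, -0.0664, 0.2857, 1.2881, 0.8818]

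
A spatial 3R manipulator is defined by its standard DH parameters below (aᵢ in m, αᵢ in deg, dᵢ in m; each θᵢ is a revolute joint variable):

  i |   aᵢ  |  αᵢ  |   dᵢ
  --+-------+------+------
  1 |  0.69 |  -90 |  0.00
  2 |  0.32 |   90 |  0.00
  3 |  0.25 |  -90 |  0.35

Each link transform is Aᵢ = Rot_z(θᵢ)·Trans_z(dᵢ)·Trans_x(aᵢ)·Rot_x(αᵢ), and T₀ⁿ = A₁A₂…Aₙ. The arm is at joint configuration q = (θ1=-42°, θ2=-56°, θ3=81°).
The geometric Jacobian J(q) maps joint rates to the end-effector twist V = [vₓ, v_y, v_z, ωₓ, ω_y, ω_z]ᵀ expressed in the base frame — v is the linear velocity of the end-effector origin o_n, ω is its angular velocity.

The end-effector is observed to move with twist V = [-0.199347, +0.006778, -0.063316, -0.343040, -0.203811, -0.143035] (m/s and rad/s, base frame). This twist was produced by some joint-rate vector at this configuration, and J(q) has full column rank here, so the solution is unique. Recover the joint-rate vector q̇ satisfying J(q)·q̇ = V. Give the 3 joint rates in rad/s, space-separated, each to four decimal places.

-0.2230 -0.3810 0.1430

o_n = [0.6116, -0.2184, 0.4934]
J₁: ẑ×o_n = [0.2184, 0.6116, -0.0000], ω = ẑ
J2: z=[0.6691, 0.7431, 0.0000] o=[0.5128, -0.4617, 0.0000] → [0.3667, -0.3302, 0.0894, 0.6691, 0.7431, 0.0000]
J3: z=[-0.6161, 0.5547, 0.5592] o=[0.6457, -0.5814, 0.2653] → [-0.0764, 0.1215, -0.2047, -0.6161, 0.5547, 0.5592]
q̇ = J⁺·V = [-0.2230, -0.3810, 0.1430]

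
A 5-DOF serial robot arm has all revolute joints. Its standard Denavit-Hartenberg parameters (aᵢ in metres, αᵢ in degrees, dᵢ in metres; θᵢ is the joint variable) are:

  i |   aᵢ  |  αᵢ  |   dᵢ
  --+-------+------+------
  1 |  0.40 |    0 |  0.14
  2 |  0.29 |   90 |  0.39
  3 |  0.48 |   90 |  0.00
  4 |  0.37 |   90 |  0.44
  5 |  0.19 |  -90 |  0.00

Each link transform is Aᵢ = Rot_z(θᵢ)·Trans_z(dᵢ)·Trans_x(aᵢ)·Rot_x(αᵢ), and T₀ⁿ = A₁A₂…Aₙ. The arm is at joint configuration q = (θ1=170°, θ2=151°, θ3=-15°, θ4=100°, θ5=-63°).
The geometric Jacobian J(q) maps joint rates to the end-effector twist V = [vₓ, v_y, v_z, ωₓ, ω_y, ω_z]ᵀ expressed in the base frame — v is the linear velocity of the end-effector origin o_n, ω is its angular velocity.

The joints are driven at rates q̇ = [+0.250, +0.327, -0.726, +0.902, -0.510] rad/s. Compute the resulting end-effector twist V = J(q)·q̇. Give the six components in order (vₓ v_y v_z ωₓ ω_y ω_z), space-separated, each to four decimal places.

0.0128 0.5291 -0.0867 -0.0458 1.0853 -0.1643

o_n = [-0.2049, -0.6618, 0.1648]
J₁: ẑ×o_n = [0.6618, -0.2049, 0.0000], ω = ẑ
J2: z=[0.0000, 0.0000, 1.0000] o=[-0.3939, 0.0695, 0.1400] → [0.7312, 0.1890, -0.0000, 0.0000, 0.0000, 1.0000]
J3: z=[-0.6293, -0.7771, 0.0000] o=[-0.1686, -0.1130, 0.5300] → [0.2838, -0.2298, 0.3171, -0.6293, -0.7771, 0.0000]
J4: z=[-0.2011, 0.1629, -0.9659] o=[0.1918, -0.4048, 0.4058] → [-0.2874, 0.3347, 0.1163, -0.2011, 0.1629, -0.9659]
J5: z=[0.6300, -0.7336, -0.2549] o=[-0.1743, -0.5773, -0.0026] → [-0.1443, -0.0976, -0.0757, 0.6300, -0.7336, -0.2549]
V = J·q̇ = [0.0128, 0.5291, -0.0867, -0.0458, 1.0853, -0.1643]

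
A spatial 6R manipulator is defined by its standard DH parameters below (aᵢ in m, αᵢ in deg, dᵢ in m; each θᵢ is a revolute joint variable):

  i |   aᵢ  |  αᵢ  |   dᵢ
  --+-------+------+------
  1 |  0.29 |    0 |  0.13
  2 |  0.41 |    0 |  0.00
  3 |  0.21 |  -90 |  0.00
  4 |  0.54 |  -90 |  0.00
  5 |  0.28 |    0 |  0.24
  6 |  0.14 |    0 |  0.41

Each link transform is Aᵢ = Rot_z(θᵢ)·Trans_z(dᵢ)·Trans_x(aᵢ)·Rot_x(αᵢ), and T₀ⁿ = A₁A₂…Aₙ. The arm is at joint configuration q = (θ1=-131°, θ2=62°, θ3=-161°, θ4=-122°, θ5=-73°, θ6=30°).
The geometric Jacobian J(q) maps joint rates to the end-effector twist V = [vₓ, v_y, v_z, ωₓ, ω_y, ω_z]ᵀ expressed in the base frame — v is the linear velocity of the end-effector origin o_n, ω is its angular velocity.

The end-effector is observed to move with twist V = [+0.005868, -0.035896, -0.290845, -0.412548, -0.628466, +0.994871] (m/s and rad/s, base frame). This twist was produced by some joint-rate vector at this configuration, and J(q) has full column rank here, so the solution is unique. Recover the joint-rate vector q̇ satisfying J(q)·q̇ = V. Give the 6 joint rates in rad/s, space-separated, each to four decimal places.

0.9210 0.2300 -0.0210 0.7200 -0.6590 0.4040

o_n = [-0.5642, -0.5460, 1.0886]
J₁: ẑ×o_n = [0.5460, -0.5642, 0.0000], ω = ẑ
J2: z=[0.0000, 0.0000, 1.0000] o=[-0.1903, -0.2189, 0.1300] → [0.3271, -0.3739, 0.0000, 0.0000, 0.0000, 1.0000]
J3: z=[0.0000, 0.0000, 1.0000] o=[-0.0433, -0.6016, 0.1300] → [-0.0556, -0.5209, 0.0000, 0.0000, 0.0000, 1.0000]
J4: z=[-0.7660, -0.6428, 0.0000] o=[-0.1783, -0.4408, 0.1300] → [-0.6162, 0.7344, -0.1674, -0.7660, -0.6428, 0.0000]
J5: z=[-0.5451, 0.6496, 0.5299] o=[0.0056, -0.6600, 0.5879] → [0.2649, -0.0290, 0.3080, -0.5451, 0.6496, 0.5299]
J6: z=[-0.5451, 0.6496, 0.5299] o=[-0.3024, -0.7094, 0.7846] → [0.1110, 0.0271, 0.0810, -0.5451, 0.6496, 0.5299]
q̇ = J⁺·V = [0.9210, 0.2300, -0.0210, 0.7200, -0.6590, 0.4040]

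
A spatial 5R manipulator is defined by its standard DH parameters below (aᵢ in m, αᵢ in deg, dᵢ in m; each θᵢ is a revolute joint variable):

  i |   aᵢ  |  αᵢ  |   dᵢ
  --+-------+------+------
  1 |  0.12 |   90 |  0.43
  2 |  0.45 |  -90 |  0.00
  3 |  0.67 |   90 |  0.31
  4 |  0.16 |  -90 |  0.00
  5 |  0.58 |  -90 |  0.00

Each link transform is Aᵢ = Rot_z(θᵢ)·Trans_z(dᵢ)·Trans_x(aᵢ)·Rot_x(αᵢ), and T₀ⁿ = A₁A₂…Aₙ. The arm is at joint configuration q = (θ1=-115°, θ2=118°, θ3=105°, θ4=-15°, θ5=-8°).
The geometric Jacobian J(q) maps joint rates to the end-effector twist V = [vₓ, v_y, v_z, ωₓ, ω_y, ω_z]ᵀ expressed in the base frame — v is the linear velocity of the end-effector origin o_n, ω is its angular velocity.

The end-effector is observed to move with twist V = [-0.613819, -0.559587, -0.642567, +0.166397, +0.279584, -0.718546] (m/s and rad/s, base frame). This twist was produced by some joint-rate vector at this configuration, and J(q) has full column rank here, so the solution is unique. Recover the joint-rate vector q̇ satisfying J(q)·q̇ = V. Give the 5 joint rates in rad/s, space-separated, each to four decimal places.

o_n = [1.2544, -0.5119, 0.5247]
J₁: ẑ×o_n = [0.5119, 1.2544, -0.0000], ω = ẑ
J2: z=[-0.9063, 0.4226, 0.0000] o=[-0.0507, -0.1088, 0.4300] → [0.0400, 0.0858, -0.1862, -0.9063, 0.4226, 0.0000]
J3: z=[0.3731, 0.8002, -0.4695] o=[0.0386, 0.0827, 0.8273] → [-0.5214, -0.4579, -1.1948, 0.3731, 0.8002, -0.4695]
J4: z=[0.4262, 0.3016, 0.8529] o=[0.7064, -0.0165, 0.5287] → [0.4213, 0.4691, -0.3764, 0.4262, 0.3016, 0.8529]
J5: z=[0.5737, 0.6388, -0.5126] o=[0.8183, -0.1298, 0.5128] → [-0.1883, -0.2304, -0.4979, 0.5737, 0.6388, -0.5126]
q̇ = J⁺·V = [0.0410, -0.2220, 0.8240, -0.5500, -0.1880]

0.0410 -0.2220 0.8240 -0.5500 -0.1880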